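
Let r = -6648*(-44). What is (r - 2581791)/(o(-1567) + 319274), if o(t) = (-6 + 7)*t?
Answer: -2289279/317707 ≈ -7.2056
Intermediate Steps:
r = 292512
o(t) = t (o(t) = 1*t = t)
(r - 2581791)/(o(-1567) + 319274) = (292512 - 2581791)/(-1567 + 319274) = -2289279/317707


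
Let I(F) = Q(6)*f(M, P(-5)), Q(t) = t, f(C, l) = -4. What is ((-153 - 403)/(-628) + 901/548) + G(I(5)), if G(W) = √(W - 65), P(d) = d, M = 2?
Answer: 217629/86036 + I*√89 ≈ 2.5295 + 9.434*I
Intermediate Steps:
I(F) = -24 (I(F) = 6*(-4) = -24)
G(W) = √(-65 + W)
((-153 - 403)/(-628) + 901/548) + G(I(5)) = ((-153 - 403)/(-628) + 901/548) + √(-65 - 24) = (-556*(-1/628) + 901*(1/548)) + √(-89) = (139/157 + 901/548) + I*√89 = 217629/86036 + I*√89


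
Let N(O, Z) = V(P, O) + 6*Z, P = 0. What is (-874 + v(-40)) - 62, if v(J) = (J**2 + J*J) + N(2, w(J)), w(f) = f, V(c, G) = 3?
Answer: 2027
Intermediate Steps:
N(O, Z) = 3 + 6*Z
v(J) = 3 + 2*J**2 + 6*J (v(J) = (J**2 + J*J) + (3 + 6*J) = (J**2 + J**2) + (3 + 6*J) = 2*J**2 + (3 + 6*J) = 3 + 2*J**2 + 6*J)
(-874 + v(-40)) - 62 = (-874 + (3 + 2*(-40)**2 + 6*(-40))) - 62 = (-874 + (3 + 2*1600 - 240)) - 62 = (-874 + (3 + 3200 - 240)) - 62 = (-874 + 2963) - 62 = 2089 - 62 = 2027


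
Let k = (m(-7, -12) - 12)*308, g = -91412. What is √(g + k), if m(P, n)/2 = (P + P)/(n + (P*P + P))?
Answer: 2*I*√5365995/15 ≈ 308.86*I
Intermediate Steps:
m(P, n) = 4*P/(P + n + P²) (m(P, n) = 2*((P + P)/(n + (P*P + P))) = 2*((2*P)/(n + (P² + P))) = 2*((2*P)/(n + (P + P²))) = 2*((2*P)/(P + n + P²)) = 2*(2*P/(P + n + P²)) = 4*P/(P + n + P²))
k = -59752/15 (k = (4*(-7)/(-7 - 12 + (-7)²) - 12)*308 = (4*(-7)/(-7 - 12 + 49) - 12)*308 = (4*(-7)/30 - 12)*308 = (4*(-7)*(1/30) - 12)*308 = (-14/15 - 12)*308 = -194/15*308 = -59752/15 ≈ -3983.5)
√(g + k) = √(-91412 - 59752/15) = √(-1430932/15) = 2*I*√5365995/15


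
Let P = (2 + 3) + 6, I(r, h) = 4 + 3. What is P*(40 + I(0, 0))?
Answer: 517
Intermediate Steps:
I(r, h) = 7
P = 11 (P = 5 + 6 = 11)
P*(40 + I(0, 0)) = 11*(40 + 7) = 11*47 = 517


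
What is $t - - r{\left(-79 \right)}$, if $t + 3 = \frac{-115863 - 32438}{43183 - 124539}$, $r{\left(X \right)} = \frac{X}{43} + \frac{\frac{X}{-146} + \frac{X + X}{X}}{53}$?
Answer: $- \frac{17617409}{5938988} \approx -2.9664$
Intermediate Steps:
$r{\left(X \right)} = \frac{2}{53} + \frac{7695 X}{332734}$ ($r{\left(X \right)} = X \frac{1}{43} + \left(X \left(- \frac{1}{146}\right) + \frac{2 X}{X}\right) \frac{1}{53} = \frac{X}{43} + \left(- \frac{X}{146} + 2\right) \frac{1}{53} = \frac{X}{43} + \left(2 - \frac{X}{146}\right) \frac{1}{53} = \frac{X}{43} - \left(- \frac{2}{53} + \frac{X}{7738}\right) = \frac{2}{53} + \frac{7695 X}{332734}$)
$t = - \frac{95767}{81356}$ ($t = -3 + \frac{-115863 - 32438}{43183 - 124539} = -3 - \frac{148301}{-81356} = -3 - - \frac{148301}{81356} = -3 + \frac{148301}{81356} = - \frac{95767}{81356} \approx -1.1771$)
$t - - r{\left(-79 \right)} = - \frac{95767}{81356} - - (\frac{2}{53} + \frac{7695}{332734} \left(-79\right)) = - \frac{95767}{81356} - - (\frac{2}{53} - \frac{607905}{332734}) = - \frac{95767}{81356} - \left(-1\right) \left(- \frac{11233}{6278}\right) = - \frac{95767}{81356} - \frac{11233}{6278} = - \frac{17617409}{5938988}$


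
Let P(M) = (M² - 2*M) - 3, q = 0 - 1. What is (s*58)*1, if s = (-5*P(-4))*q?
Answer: 6090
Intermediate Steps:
q = -1
P(M) = -3 + M² - 2*M
s = 105 (s = -5*(-3 + (-4)² - 2*(-4))*(-1) = -5*(-3 + 16 + 8)*(-1) = -5*21*(-1) = -105*(-1) = 105)
(s*58)*1 = (105*58)*1 = 6090*1 = 6090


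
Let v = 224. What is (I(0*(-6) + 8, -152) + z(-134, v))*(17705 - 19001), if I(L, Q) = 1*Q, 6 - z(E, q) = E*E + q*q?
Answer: 88488288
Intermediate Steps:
z(E, q) = 6 - E² - q² (z(E, q) = 6 - (E*E + q*q) = 6 - (E² + q²) = 6 + (-E² - q²) = 6 - E² - q²)
I(L, Q) = Q
(I(0*(-6) + 8, -152) + z(-134, v))*(17705 - 19001) = (-152 + (6 - 1*(-134)² - 1*224²))*(17705 - 19001) = (-152 + (6 - 1*17956 - 1*50176))*(-1296) = (-152 + (6 - 17956 - 50176))*(-1296) = (-152 - 68126)*(-1296) = -68278*(-1296) = 88488288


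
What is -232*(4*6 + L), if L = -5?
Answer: -4408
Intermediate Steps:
-232*(4*6 + L) = -232*(4*6 - 5) = -232*(24 - 5) = -232*19 = -4408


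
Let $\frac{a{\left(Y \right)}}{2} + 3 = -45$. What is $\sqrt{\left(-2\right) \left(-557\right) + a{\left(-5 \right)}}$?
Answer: $\sqrt{1018} \approx 31.906$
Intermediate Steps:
$a{\left(Y \right)} = -96$ ($a{\left(Y \right)} = -6 + 2 \left(-45\right) = -6 - 90 = -96$)
$\sqrt{\left(-2\right) \left(-557\right) + a{\left(-5 \right)}} = \sqrt{\left(-2\right) \left(-557\right) - 96} = \sqrt{1114 - 96} = \sqrt{1018}$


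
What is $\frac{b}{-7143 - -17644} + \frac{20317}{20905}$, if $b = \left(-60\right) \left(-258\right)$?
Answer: $\frac{536958217}{219523405} \approx 2.446$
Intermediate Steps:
$b = 15480$
$\frac{b}{-7143 - -17644} + \frac{20317}{20905} = \frac{15480}{-7143 - -17644} + \frac{20317}{20905} = \frac{15480}{-7143 + 17644} + 20317 \cdot \frac{1}{20905} = \frac{15480}{10501} + \frac{20317}{20905} = \frac{536958217}{219523405}$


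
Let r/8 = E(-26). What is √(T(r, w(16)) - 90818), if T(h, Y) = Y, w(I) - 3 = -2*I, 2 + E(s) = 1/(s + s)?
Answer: I*√90847 ≈ 301.41*I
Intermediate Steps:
E(s) = -2 + 1/(2*s) (E(s) = -2 + 1/(s + s) = -2 + 1/(2*s))
r = -210/13 (r = 8*(-2 + (½)/(-26)) = 8*(-2 + (½)*(-1/26)) = 8*(-2 - 1/52) = 8*(-105/52) = -210/13 ≈ -16.154)
w(I) = 3 - 2*I
√(T(r, w(16)) - 90818) = √((3 - 2*16) - 90818) = √((3 - 32) - 90818) = √(-29 - 90818) = √(-90847) = I*√90847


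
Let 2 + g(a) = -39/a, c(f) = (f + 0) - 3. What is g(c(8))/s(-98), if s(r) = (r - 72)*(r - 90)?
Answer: -49/159800 ≈ -0.00030663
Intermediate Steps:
c(f) = -3 + f (c(f) = f - 3 = -3 + f)
g(a) = -2 - 39/a
s(r) = (-90 + r)*(-72 + r) (s(r) = (-72 + r)*(-90 + r) = (-90 + r)*(-72 + r))
g(c(8))/s(-98) = (-2 - 39/(-3 + 8))/(6480 + (-98)**2 - 162*(-98)) = (-2 - 39/5)/(6480 + 9604 + 15876) = (-2 - 39*1/5)/31960 = (-2 - 39/5)*(1/31960) = -49/5*1/31960 = -49/159800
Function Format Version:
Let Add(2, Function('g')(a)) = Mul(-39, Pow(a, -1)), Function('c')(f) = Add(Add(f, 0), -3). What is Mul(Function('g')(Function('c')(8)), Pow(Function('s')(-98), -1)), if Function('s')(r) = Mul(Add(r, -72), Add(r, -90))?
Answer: Rational(-49, 159800) ≈ -0.00030663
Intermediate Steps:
Function('c')(f) = Add(-3, f) (Function('c')(f) = Add(f, -3) = Add(-3, f))
Function('g')(a) = Add(-2, Mul(-39, Pow(a, -1)))
Function('s')(r) = Mul(Add(-90, r), Add(-72, r)) (Function('s')(r) = Mul(Add(-72, r), Add(-90, r)) = Mul(Add(-90, r), Add(-72, r)))
Mul(Function('g')(Function('c')(8)), Pow(Function('s')(-98), -1)) = Mul(Add(-2, Mul(-39, Pow(Add(-3, 8), -1))), Pow(Add(6480, Pow(-98, 2), Mul(-162, -98)), -1)) = Mul(Add(-2, Mul(-39, Pow(5, -1))), Pow(Add(6480, 9604, 15876), -1)) = Mul(Add(-2, Mul(-39, Rational(1, 5))), Pow(31960, -1)) = Mul(Add(-2, Rational(-39, 5)), Rational(1, 31960)) = Mul(Rational(-49, 5), Rational(1, 31960)) = Rational(-49, 159800)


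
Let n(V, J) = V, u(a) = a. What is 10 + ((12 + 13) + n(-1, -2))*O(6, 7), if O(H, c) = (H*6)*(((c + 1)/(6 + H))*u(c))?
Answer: 4042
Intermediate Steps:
O(H, c) = 6*H*c*(1 + c)/(6 + H) (O(H, c) = (H*6)*(((c + 1)/(6 + H))*c) = (6*H)*(((1 + c)/(6 + H))*c) = (6*H)*(c*(1 + c)/(6 + H)) = 6*H*c*(1 + c)/(6 + H))
10 + ((12 + 13) + n(-1, -2))*O(6, 7) = 10 + ((12 + 13) - 1)*(6*6*7*(1 + 7)/(6 + 6)) = 10 + (25 - 1)*(6*6*7*8/12) = 10 + 24*(6*6*7*(1/12)*8) = 10 + 24*168 = 10 + 4032 = 4042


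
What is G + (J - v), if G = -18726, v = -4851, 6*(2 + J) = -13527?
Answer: -32263/2 ≈ -16132.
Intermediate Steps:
J = -4513/2 (J = -2 + (⅙)*(-13527) = -2 - 4509/2 = -4513/2 ≈ -2256.5)
G + (J - v) = -18726 + (-4513/2 - 1*(-4851)) = -18726 + (-4513/2 + 4851) = -18726 + 5189/2 = -32263/2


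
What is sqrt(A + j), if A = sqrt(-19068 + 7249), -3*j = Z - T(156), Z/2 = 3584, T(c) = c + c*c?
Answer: sqrt(51972 + 9*I*sqrt(11819))/3 ≈ 75.995 + 0.71528*I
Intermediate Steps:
T(c) = c + c**2
Z = 7168 (Z = 2*3584 = 7168)
j = 17324/3 (j = -(7168 - 156*(1 + 156))/3 = -(7168 - 156*157)/3 = -(7168 - 1*24492)/3 = -(7168 - 24492)/3 = -1/3*(-17324) = 17324/3 ≈ 5774.7)
A = I*sqrt(11819) (A = sqrt(-11819) = I*sqrt(11819) ≈ 108.72*I)
sqrt(A + j) = sqrt(I*sqrt(11819) + 17324/3) = sqrt(17324/3 + I*sqrt(11819))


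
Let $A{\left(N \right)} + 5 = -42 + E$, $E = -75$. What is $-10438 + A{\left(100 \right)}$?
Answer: $-10560$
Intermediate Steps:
$A{\left(N \right)} = -122$ ($A{\left(N \right)} = -5 - 117 = -122$)
$-10438 + A{\left(100 \right)} = -10438 - 122 = -10560$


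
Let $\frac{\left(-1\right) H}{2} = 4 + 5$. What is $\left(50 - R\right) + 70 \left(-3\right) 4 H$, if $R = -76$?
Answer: $15246$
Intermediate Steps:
$H = -18$ ($H = - 2 \left(4 + 5\right) = \left(-2\right) 9 = -18$)
$\left(50 - R\right) + 70 \left(-3\right) 4 H = \left(50 - -76\right) + 70 \left(-3\right) 4 \left(-18\right) = \left(50 + 76\right) + 70 \left(\left(-12\right) \left(-18\right)\right) = 126 + 70 \cdot 216 = 126 + 15120 = 15246$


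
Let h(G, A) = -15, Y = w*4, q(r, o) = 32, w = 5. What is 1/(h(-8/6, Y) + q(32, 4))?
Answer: 1/17 ≈ 0.058824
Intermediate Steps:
Y = 20 (Y = 5*4 = 20)
1/(h(-8/6, Y) + q(32, 4)) = 1/(-15 + 32) = 1/17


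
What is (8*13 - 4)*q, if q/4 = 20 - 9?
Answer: 4400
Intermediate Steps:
q = 44 (q = 4*(20 - 9) = 4*11 = 44)
(8*13 - 4)*q = (8*13 - 4)*44 = (104 - 4)*44 = 100*44 = 4400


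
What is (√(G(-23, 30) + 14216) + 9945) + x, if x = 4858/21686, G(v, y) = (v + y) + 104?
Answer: 15405152/1549 + √14327 ≈ 10065.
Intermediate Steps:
G(v, y) = 104 + v + y
x = 347/1549 (x = 4858*(1/21686) = 347/1549 ≈ 0.22402)
(√(G(-23, 30) + 14216) + 9945) + x = (√((104 - 23 + 30) + 14216) + 9945) + 347/1549 = (√(111 + 14216) + 9945) + 347/1549 = (√14327 + 9945) + 347/1549 = (9945 + √14327) + 347/1549 = 15405152/1549 + √14327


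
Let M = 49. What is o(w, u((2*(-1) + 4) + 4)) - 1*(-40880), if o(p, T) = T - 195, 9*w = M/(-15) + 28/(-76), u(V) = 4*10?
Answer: 40725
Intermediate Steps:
u(V) = 40
w = -1036/2565 (w = (49/(-15) + 28/(-76))/9 = (49*(-1/15) + 28*(-1/76))/9 = (-49/15 - 7/19)/9 = (⅑)*(-1036/285) = -1036/2565 ≈ -0.40390)
o(p, T) = -195 + T
o(w, u((2*(-1) + 4) + 4)) - 1*(-40880) = (-195 + 40) - 1*(-40880) = -155 + 40880 = 40725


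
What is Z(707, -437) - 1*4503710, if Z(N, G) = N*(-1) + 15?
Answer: -4504402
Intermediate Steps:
Z(N, G) = 15 - N (Z(N, G) = -N + 15 = 15 - N)
Z(707, -437) - 1*4503710 = (15 - 1*707) - 1*4503710 = (15 - 707) - 4503710 = -692 - 4503710 = -4504402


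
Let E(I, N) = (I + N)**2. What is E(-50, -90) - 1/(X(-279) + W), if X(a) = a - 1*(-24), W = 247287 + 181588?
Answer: 8400951999/428620 ≈ 19600.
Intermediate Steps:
W = 428875
X(a) = 24 + a (X(a) = a + 24 = 24 + a)
E(-50, -90) - 1/(X(-279) + W) = (-50 - 90)**2 - 1/((24 - 279) + 428875) = (-140)**2 - 1/(-255 + 428875) = 19600 - 1/428620 = 8400951999/428620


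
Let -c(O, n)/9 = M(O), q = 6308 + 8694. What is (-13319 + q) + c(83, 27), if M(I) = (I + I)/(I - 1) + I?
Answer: 37629/41 ≈ 917.78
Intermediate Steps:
q = 15002
M(I) = I + 2*I/(-1 + I) (M(I) = (2*I)/(-1 + I) + I = 2*I/(-1 + I) + I = I + 2*I/(-1 + I))
c(O, n) = -9*O*(1 + O)/(-1 + O)
(-13319 + q) + c(83, 27) = (-13319 + 15002) - 9*83*(1 + 83)/(-1 + 83) = 1683 - 9*83*84/82 = 1683 - 9*83*1/82*84 = 1683 - 31374/41 = 37629/41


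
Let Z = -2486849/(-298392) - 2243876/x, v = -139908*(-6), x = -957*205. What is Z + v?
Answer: 5460274703873713/6504448280 ≈ 8.3947e+5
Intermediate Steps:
x = -196185
v = 839448
Z = 128604124273/6504448280 (Z = -2486849/(-298392) - 2243876/(-196185) = -2486849*(-1/298392) - 2243876*(-1/196185) = 2486849/298392 + 2243876/196185 = 128604124273/6504448280 ≈ 19.772)
Z + v = 128604124273/6504448280 + 839448 = 5460274703873713/6504448280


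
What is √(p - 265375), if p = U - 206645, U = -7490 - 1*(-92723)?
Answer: I*√386787 ≈ 621.92*I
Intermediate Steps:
U = 85233 (U = -7490 + 92723 = 85233)
p = -121412 (p = 85233 - 206645 = -121412)
√(p - 265375) = √(-121412 - 265375) = √(-386787) = I*√386787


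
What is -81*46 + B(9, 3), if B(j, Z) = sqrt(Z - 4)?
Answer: -3726 + I ≈ -3726.0 + 1.0*I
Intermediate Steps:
B(j, Z) = sqrt(-4 + Z)
-81*46 + B(9, 3) = -81*46 + sqrt(-4 + 3) = -3726 + sqrt(-1) = -3726 + I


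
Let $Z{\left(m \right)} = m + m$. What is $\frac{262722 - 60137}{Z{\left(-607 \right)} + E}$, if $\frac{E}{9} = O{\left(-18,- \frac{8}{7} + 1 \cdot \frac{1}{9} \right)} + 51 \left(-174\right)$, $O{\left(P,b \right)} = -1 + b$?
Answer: $- \frac{1418095}{567688} \approx -2.498$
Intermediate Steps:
$Z{\left(m \right)} = 2 m$
$E = - \frac{559190}{7}$ ($E = 9 \left(\left(-1 + \left(- \frac{8}{7} + 1 \cdot \frac{1}{9}\right)\right) + 51 \left(-174\right)\right) = 9 \left(\left(-1 + \left(\left(-8\right) \frac{1}{7} + 1 \cdot \frac{1}{9}\right)\right) - 8874\right) = 9 \left(\left(-1 + \left(- \frac{8}{7} + \frac{1}{9}\right)\right) - 8874\right) = 9 \left(\left(-1 - \frac{65}{63}\right) - 8874\right) = 9 \left(- \frac{128}{63} - 8874\right) = 9 \left(- \frac{559190}{63}\right) = - \frac{559190}{7} \approx -79884.0$)
$\frac{262722 - 60137}{Z{\left(-607 \right)} + E} = \frac{262722 - 60137}{2 \left(-607\right) - \frac{559190}{7}} = \frac{202585}{-1214 - \frac{559190}{7}} = \frac{202585}{- \frac{567688}{7}} = 202585 \left(- \frac{7}{567688}\right) = - \frac{1418095}{567688}$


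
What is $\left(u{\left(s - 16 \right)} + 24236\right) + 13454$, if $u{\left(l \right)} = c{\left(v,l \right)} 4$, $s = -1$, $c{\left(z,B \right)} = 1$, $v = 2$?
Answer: $37694$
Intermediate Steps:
$u{\left(l \right)} = 4$ ($u{\left(l \right)} = 1 \cdot 4 = 4$)
$\left(u{\left(s - 16 \right)} + 24236\right) + 13454 = \left(4 + 24236\right) + 13454 = 24240 + 13454 = 37694$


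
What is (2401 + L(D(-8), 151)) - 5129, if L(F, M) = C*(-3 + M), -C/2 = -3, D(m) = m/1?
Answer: -1840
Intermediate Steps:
D(m) = m (D(m) = m*1 = m)
C = 6 (C = -2*(-3) = 6)
L(F, M) = -18 + 6*M (L(F, M) = 6*(-3 + M) = -18 + 6*M)
(2401 + L(D(-8), 151)) - 5129 = (2401 + (-18 + 6*151)) - 5129 = (2401 + (-18 + 906)) - 5129 = (2401 + 888) - 5129 = 3289 - 5129 = -1840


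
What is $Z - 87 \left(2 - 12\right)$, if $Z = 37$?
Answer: $907$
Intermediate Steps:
$Z - 87 \left(2 - 12\right) = 37 - 87 \left(2 - 12\right) = 37 - -870 = 37 + 870 = 907$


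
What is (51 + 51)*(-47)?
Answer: -4794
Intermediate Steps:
(51 + 51)*(-47) = 102*(-47) = -4794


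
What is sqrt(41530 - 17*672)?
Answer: sqrt(30106) ≈ 173.51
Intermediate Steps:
sqrt(41530 - 17*672) = sqrt(41530 - 11424) = sqrt(30106)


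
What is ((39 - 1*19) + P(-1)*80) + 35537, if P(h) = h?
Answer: 35477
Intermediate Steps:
((39 - 1*19) + P(-1)*80) + 35537 = ((39 - 1*19) - 1*80) + 35537 = ((39 - 19) - 80) + 35537 = (20 - 80) + 35537 = -60 + 35537 = 35477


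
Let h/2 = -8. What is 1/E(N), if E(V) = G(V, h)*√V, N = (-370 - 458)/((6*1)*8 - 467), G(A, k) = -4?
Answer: -√9637/552 ≈ -0.17784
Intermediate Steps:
h = -16 (h = 2*(-8) = -16)
N = 828/419 (N = -828/(6*8 - 467) = -828/(48 - 467) = -828/(-419) = -828*(-1/419) = 828/419 ≈ 1.9761)
E(V) = -4*√V
1/E(N) = 1/(-24*√9637/419) = -√9637/552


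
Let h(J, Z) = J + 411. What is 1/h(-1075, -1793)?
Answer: -1/664 ≈ -0.0015060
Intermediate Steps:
h(J, Z) = 411 + J
1/h(-1075, -1793) = 1/(411 - 1075) = 1/(-664) = -1/664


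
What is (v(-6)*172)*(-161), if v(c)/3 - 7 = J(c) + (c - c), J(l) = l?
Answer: -83076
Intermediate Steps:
v(c) = 21 + 3*c (v(c) = 21 + 3*(c + (c - c)) = 21 + 3*(c + 0) = 21 + 3*c)
(v(-6)*172)*(-161) = ((21 + 3*(-6))*172)*(-161) = ((21 - 18)*172)*(-161) = (3*172)*(-161) = 516*(-161) = -83076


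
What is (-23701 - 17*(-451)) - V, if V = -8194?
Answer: -7840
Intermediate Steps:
(-23701 - 17*(-451)) - V = (-23701 - 17*(-451)) - 1*(-8194) = (-23701 + 7667) + 8194 = -16034 + 8194 = -7840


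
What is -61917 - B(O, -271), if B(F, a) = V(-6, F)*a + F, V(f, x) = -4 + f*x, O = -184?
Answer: 236367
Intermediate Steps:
B(F, a) = F + a*(-4 - 6*F) (B(F, a) = (-4 - 6*F)*a + F = a*(-4 - 6*F) + F = F + a*(-4 - 6*F))
-61917 - B(O, -271) = -61917 - (-184 - 2*(-271)*(2 + 3*(-184))) = -61917 - (-184 - 2*(-271)*(2 - 552)) = -61917 - (-184 - 2*(-271)*(-550)) = -61917 - (-184 - 298100) = -61917 - 1*(-298284) = -61917 + 298284 = 236367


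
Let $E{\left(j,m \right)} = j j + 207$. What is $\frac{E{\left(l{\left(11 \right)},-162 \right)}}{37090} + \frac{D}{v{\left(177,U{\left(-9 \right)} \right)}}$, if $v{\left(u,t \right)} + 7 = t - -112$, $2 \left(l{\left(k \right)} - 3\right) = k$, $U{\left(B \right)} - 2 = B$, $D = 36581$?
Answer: $\frac{2713633313}{7269640} \approx 373.28$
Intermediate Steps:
$U{\left(B \right)} = 2 + B$
$l{\left(k \right)} = 3 + \frac{k}{2}$
$E{\left(j,m \right)} = 207 + j^{2}$ ($E{\left(j,m \right)} = j^{2} + 207 = 207 + j^{2}$)
$v{\left(u,t \right)} = 105 + t$ ($v{\left(u,t \right)} = -7 + \left(t - -112\right) = -7 + \left(t + 112\right) = -7 + \left(112 + t\right) = 105 + t$)
$\frac{E{\left(l{\left(11 \right)},-162 \right)}}{37090} + \frac{D}{v{\left(177,U{\left(-9 \right)} \right)}} = \frac{207 + \left(3 + \frac{1}{2} \cdot 11\right)^{2}}{37090} + \frac{36581}{105 + \left(2 - 9\right)} = \left(207 + \left(3 + \frac{11}{2}\right)^{2}\right) \frac{1}{37090} + \frac{36581}{105 - 7} = \left(207 + \left(\frac{17}{2}\right)^{2}\right) \frac{1}{37090} + \frac{36581}{98} = \left(207 + \frac{289}{4}\right) \frac{1}{37090} + 36581 \cdot \frac{1}{98} = \frac{1117}{4} \cdot \frac{1}{37090} + \frac{36581}{98} = \frac{1117}{148360} + \frac{36581}{98} = \frac{2713633313}{7269640}$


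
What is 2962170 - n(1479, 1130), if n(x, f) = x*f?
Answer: 1290900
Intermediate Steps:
n(x, f) = f*x
2962170 - n(1479, 1130) = 2962170 - 1130*1479 = 2962170 - 1*1671270 = 2962170 - 1671270 = 1290900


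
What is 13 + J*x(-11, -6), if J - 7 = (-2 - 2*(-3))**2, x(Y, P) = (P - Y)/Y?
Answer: 28/11 ≈ 2.5455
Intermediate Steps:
x(Y, P) = (P - Y)/Y
J = 23 (J = 7 + (-2 - 2*(-3))**2 = 7 + (-2 + 6)**2 = 7 + 4**2 = 7 + 16 = 23)
13 + J*x(-11, -6) = 13 + 23*((-6 - 1*(-11))/(-11)) = 13 + 23*(-(-6 + 11)/11) = 13 + 23*(-1/11*5) = 13 + 23*(-5/11) = 13 - 115/11 = 28/11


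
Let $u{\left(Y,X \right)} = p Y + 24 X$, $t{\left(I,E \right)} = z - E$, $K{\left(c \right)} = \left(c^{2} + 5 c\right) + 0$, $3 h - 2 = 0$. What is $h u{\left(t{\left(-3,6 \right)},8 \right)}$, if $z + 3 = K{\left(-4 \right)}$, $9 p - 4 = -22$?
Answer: $\frac{436}{3} \approx 145.33$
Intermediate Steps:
$h = \frac{2}{3}$ ($h = \frac{2}{3} + \frac{1}{3} \cdot 0 = \frac{2}{3} + 0 = \frac{2}{3} \approx 0.66667$)
$p = -2$ ($p = \frac{4}{9} + \frac{1}{9} \left(-22\right) = \frac{4}{9} - \frac{22}{9} = -2$)
$K{\left(c \right)} = c^{2} + 5 c$
$z = -7$ ($z = -3 - 4 \left(5 - 4\right) = -3 - 4 = -7$)
$t{\left(I,E \right)} = -7 - E$
$u{\left(Y,X \right)} = - 2 Y + 24 X$
$h u{\left(t{\left(-3,6 \right)},8 \right)} = \frac{2 \left(- 2 \left(-7 - 6\right) + 24 \cdot 8\right)}{3} = \frac{2 \left(- 2 \left(-7 - 6\right) + 192\right)}{3} = \frac{2 \left(\left(-2\right) \left(-13\right) + 192\right)}{3} = \frac{2 \left(26 + 192\right)}{3} = \frac{2}{3} \cdot 218 = \frac{436}{3}$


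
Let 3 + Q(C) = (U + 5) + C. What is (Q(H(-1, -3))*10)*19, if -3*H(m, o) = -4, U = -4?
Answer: -380/3 ≈ -126.67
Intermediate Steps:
H(m, o) = 4/3 (H(m, o) = -⅓*(-4) = 4/3)
Q(C) = -2 + C (Q(C) = -3 + ((-4 + 5) + C) = -3 + (1 + C) = -2 + C)
(Q(H(-1, -3))*10)*19 = ((-2 + 4/3)*10)*19 = -⅔*10*19 = -20/3*19 = -380/3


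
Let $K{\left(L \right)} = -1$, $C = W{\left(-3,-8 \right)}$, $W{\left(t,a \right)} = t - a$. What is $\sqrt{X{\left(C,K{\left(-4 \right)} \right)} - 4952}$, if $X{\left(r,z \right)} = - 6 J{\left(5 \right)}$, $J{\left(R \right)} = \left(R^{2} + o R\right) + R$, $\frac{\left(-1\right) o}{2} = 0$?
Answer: $2 i \sqrt{1283} \approx 71.638 i$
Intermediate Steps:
$o = 0$ ($o = \left(-2\right) 0 = 0$)
$C = 5$ ($C = -3 - -8 = -3 + 8 = 5$)
$J{\left(R \right)} = R + R^{2}$ ($J{\left(R \right)} = \left(R^{2} + 0 R\right) + R = \left(R^{2} + 0\right) + R = R^{2} + R = R + R^{2}$)
$X{\left(r,z \right)} = -180$ ($X{\left(r,z \right)} = - 6 \cdot 5 \left(1 + 5\right) = - 6 \cdot 5 \cdot 6 = \left(-6\right) 30 = -180$)
$\sqrt{X{\left(C,K{\left(-4 \right)} \right)} - 4952} = \sqrt{-180 - 4952} = \sqrt{-5132} = 2 i \sqrt{1283}$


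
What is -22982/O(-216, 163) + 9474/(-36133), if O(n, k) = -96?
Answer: 414749551/1734384 ≈ 239.13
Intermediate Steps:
-22982/O(-216, 163) + 9474/(-36133) = -22982/(-96) + 9474/(-36133) = -22982*(-1/96) + 9474*(-1/36133) = 11491/48 - 9474/36133 = 414749551/1734384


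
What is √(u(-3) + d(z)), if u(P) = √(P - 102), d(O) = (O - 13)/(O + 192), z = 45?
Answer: √(7584 + 56169*I*√105)/237 ≈ 2.2785 + 2.2486*I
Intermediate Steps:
d(O) = (-13 + O)/(192 + O)
u(P) = √(-102 + P)
√(u(-3) + d(z)) = √(√(-102 - 3) + (-13 + 45)/(192 + 45)) = √(√(-105) + 32/237) = √(I*√105 + (1/237)*32) = √(I*√105 + 32/237) = √(32/237 + I*√105)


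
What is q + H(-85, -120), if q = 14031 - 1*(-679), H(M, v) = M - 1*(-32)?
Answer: 14657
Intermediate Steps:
H(M, v) = 32 + M (H(M, v) = M + 32 = 32 + M)
q = 14710 (q = 14031 + 679 = 14710)
q + H(-85, -120) = 14710 + (32 - 85) = 14710 - 53 = 14657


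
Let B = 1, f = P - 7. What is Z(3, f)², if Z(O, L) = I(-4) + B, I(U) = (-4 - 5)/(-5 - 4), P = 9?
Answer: 4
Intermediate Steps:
f = 2 (f = 9 - 7 = 2)
I(U) = 1 (I(U) = -9/(-9) = -9*(-⅑) = 1)
Z(O, L) = 2 (Z(O, L) = 1 + 1 = 2)
Z(3, f)² = 2² = 4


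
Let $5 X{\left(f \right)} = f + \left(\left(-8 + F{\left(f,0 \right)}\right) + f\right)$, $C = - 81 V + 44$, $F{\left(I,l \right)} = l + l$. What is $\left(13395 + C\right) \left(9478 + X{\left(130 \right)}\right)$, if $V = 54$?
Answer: $86374946$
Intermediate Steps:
$F{\left(I,l \right)} = 2 l$
$C = -4330$ ($C = \left(-81\right) 54 + 44 = -4374 + 44 = -4330$)
$X{\left(f \right)} = - \frac{8}{5} + \frac{2 f}{5}$ ($X{\left(f \right)} = \frac{f + \left(\left(-8 + 2 \cdot 0\right) + f\right)}{5} = \frac{f + \left(\left(-8 + 0\right) + f\right)}{5} = \frac{f + \left(-8 + f\right)}{5} = \frac{-8 + 2 f}{5} = - \frac{8}{5} + \frac{2 f}{5}$)
$\left(13395 + C\right) \left(9478 + X{\left(130 \right)}\right) = \left(13395 - 4330\right) \left(9478 + \left(- \frac{8}{5} + \frac{2}{5} \cdot 130\right)\right) = 9065 \left(9478 + \left(- \frac{8}{5} + 52\right)\right) = 9065 \left(9478 + \frac{252}{5}\right) = 9065 \cdot \frac{47642}{5} = 86374946$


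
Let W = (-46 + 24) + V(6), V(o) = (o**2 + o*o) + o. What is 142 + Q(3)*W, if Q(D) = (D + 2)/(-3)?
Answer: 146/3 ≈ 48.667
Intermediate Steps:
V(o) = o + 2*o**2 (V(o) = (o**2 + o**2) + o = 2*o**2 + o = o + 2*o**2)
Q(D) = -2/3 - D/3 (Q(D) = (2 + D)*(-1/3) = -2/3 - D/3)
W = 56 (W = (-46 + 24) + 6*(1 + 2*6) = -22 + 6*(1 + 12) = -22 + 6*13 = -22 + 78 = 56)
142 + Q(3)*W = 142 + (-2/3 - 1/3*3)*56 = 142 + (-2/3 - 1)*56 = 142 - 5/3*56 = 142 - 280/3 = 146/3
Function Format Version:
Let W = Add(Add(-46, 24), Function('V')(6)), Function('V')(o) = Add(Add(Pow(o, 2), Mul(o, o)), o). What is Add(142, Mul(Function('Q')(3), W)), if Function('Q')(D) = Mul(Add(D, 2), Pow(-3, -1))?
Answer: Rational(146, 3) ≈ 48.667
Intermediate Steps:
Function('V')(o) = Add(o, Mul(2, Pow(o, 2))) (Function('V')(o) = Add(Add(Pow(o, 2), Pow(o, 2)), o) = Add(Mul(2, Pow(o, 2)), o) = Add(o, Mul(2, Pow(o, 2))))
Function('Q')(D) = Add(Rational(-2, 3), Mul(Rational(-1, 3), D)) (Function('Q')(D) = Mul(Add(2, D), Rational(-1, 3)) = Add(Rational(-2, 3), Mul(Rational(-1, 3), D)))
W = 56 (W = Add(Add(-46, 24), Mul(6, Add(1, Mul(2, 6)))) = Add(-22, Mul(6, Add(1, 12))) = Add(-22, Mul(6, 13)) = Add(-22, 78) = 56)
Add(142, Mul(Function('Q')(3), W)) = Add(142, Mul(Add(Rational(-2, 3), Mul(Rational(-1, 3), 3)), 56)) = Add(142, Mul(Add(Rational(-2, 3), -1), 56)) = Add(142, Mul(Rational(-5, 3), 56)) = Add(142, Rational(-280, 3)) = Rational(146, 3)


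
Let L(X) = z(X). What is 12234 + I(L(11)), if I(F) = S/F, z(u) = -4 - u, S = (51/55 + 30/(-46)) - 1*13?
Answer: 232156247/18975 ≈ 12235.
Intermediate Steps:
S = -16097/1265 (S = (51*(1/55) + 30*(-1/46)) - 13 = (51/55 - 15/23) - 13 = 348/1265 - 13 = -16097/1265 ≈ -12.725)
L(X) = -4 - X
I(F) = -16097/(1265*F)
12234 + I(L(11)) = 12234 - 16097/(1265*(-4 - 1*11)) = 12234 - 16097/(1265*(-4 - 11)) = 12234 - 16097/1265/(-15) = 12234 - 16097/1265*(-1/15) = 12234 + 16097/18975 = 232156247/18975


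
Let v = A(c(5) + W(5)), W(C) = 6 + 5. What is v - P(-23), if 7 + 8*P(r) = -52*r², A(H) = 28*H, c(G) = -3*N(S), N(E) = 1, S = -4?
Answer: 29307/8 ≈ 3663.4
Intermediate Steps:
c(G) = -3 (c(G) = -3*1 = -3)
W(C) = 11
v = 224 (v = 28*(-3 + 11) = 28*8 = 224)
P(r) = -7/8 - 13*r²/2 (P(r) = -7/8 + (-52*r²)/8 = -7/8 - 13*r²/2)
v - P(-23) = 224 - (-7/8 - 13/2*(-23)²) = 224 - (-7/8 - 13/2*529) = 224 - (-7/8 - 6877/2) = 224 - 1*(-27515/8) = 224 + 27515/8 = 29307/8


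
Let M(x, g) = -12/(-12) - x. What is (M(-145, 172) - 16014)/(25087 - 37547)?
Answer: 3967/3115 ≈ 1.2735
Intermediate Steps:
M(x, g) = 1 - x (M(x, g) = -12*(-1/12) - x = 1 - x)
(M(-145, 172) - 16014)/(25087 - 37547) = ((1 - 1*(-145)) - 16014)/(25087 - 37547) = ((1 + 145) - 16014)/(-12460) = (146 - 16014)*(-1/12460) = -15868*(-1/12460) = 3967/3115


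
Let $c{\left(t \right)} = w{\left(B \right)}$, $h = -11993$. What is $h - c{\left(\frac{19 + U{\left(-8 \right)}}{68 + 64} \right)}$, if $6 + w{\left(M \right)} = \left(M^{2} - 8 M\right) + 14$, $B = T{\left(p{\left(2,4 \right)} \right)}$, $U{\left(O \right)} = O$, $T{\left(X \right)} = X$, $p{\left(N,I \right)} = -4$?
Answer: $-12049$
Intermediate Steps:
$B = -4$
$w{\left(M \right)} = 8 + M^{2} - 8 M$ ($w{\left(M \right)} = -6 + \left(\left(M^{2} - 8 M\right) + 14\right) = -6 + \left(14 + M^{2} - 8 M\right) = 8 + M^{2} - 8 M$)
$c{\left(t \right)} = 56$ ($c{\left(t \right)} = 8 + \left(-4\right)^{2} - -32 = 8 + 16 + 32 = 56$)
$h - c{\left(\frac{19 + U{\left(-8 \right)}}{68 + 64} \right)} = -11993 - 56 = -12049$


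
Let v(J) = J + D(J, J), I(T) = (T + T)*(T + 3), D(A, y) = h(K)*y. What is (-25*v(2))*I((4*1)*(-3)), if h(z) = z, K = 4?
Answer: -54000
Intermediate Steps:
D(A, y) = 4*y
I(T) = 2*T*(3 + T) (I(T) = (2*T)*(3 + T) = 2*T*(3 + T))
v(J) = 5*J (v(J) = J + 4*J = 5*J)
(-25*v(2))*I((4*1)*(-3)) = (-125*2)*(2*((4*1)*(-3))*(3 + (4*1)*(-3))) = (-25*10)*(2*(4*(-3))*(3 + 4*(-3))) = -500*(-12)*(3 - 12) = -500*(-12)*(-9) = -250*216 = -54000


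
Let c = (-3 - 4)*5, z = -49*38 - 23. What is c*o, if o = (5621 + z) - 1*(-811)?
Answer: -159145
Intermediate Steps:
z = -1885 (z = -1862 - 23 = -1885)
c = -35 (c = -7*5 = -35)
o = 4547 (o = (5621 - 1885) - 1*(-811) = 3736 + 811 = 4547)
c*o = -35*4547 = -159145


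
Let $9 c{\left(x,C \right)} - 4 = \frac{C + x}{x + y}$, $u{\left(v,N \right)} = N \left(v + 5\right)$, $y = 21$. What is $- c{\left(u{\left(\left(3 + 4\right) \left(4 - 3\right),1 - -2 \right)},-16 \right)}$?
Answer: $- \frac{248}{513} \approx -0.48343$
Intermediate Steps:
$u{\left(v,N \right)} = N \left(5 + v\right)$
$c{\left(x,C \right)} = \frac{4}{9} + \frac{C + x}{9 \left(21 + x\right)}$ ($c{\left(x,C \right)} = \frac{4}{9} + \frac{\left(C + x\right) \frac{1}{x + 21}}{9} = \frac{4}{9} + \frac{\left(C + x\right) \frac{1}{21 + x}}{9} = \frac{4}{9} + \frac{\frac{1}{21 + x} \left(C + x\right)}{9} = \frac{4}{9} + \frac{C + x}{9 \left(21 + x\right)}$)
$- c{\left(u{\left(\left(3 + 4\right) \left(4 - 3\right),1 - -2 \right)},-16 \right)} = - \frac{84 - 16 + 5 \left(1 - -2\right) \left(5 + \left(3 + 4\right) \left(4 - 3\right)\right)}{9 \left(21 + \left(1 - -2\right) \left(5 + \left(3 + 4\right) \left(4 - 3\right)\right)\right)} = - \frac{84 - 16 + 5 \left(1 + 2\right) \left(5 + 7 \cdot 1\right)}{9 \left(21 + \left(1 + 2\right) \left(5 + 7 \cdot 1\right)\right)} = - \frac{84 - 16 + 5 \cdot 3 \left(5 + 7\right)}{9 \left(21 + 3 \left(5 + 7\right)\right)} = - \frac{84 - 16 + 5 \cdot 3 \cdot 12}{9 \left(21 + 3 \cdot 12\right)} = - \frac{84 - 16 + 5 \cdot 36}{9 \left(21 + 36\right)} = - \frac{84 - 16 + 180}{9 \cdot 57} = - \frac{248}{9 \cdot 57} = \left(-1\right) \frac{248}{513} = - \frac{248}{513}$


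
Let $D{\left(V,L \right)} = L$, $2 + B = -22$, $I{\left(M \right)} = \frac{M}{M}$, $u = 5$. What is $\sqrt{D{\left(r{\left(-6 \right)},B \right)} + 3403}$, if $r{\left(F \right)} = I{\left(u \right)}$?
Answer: $\sqrt{3379} \approx 58.129$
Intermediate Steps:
$I{\left(M \right)} = 1$
$B = -24$ ($B = -2 - 22 = -24$)
$r{\left(F \right)} = 1$
$\sqrt{D{\left(r{\left(-6 \right)},B \right)} + 3403} = \sqrt{-24 + 3403} = \sqrt{3379}$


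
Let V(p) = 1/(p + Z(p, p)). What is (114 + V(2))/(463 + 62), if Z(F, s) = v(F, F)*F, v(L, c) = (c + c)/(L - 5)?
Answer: 3/14 ≈ 0.21429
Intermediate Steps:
v(L, c) = 2*c/(-5 + L) (v(L, c) = (2*c)/(-5 + L) = 2*c/(-5 + L))
Z(F, s) = 2*F²/(-5 + F) (Z(F, s) = (2*F/(-5 + F))*F = 2*F²/(-5 + F))
V(p) = 1/(p + 2*p²/(-5 + p))
(114 + V(2))/(463 + 62) = (114 + (-5 + 2)/(2*(-5 + 3*2)))/(463 + 62) = (114 + (½)*(-3)/(-5 + 6))/525 = (114 + (½)*(-3)/1)*(1/525) = (114 + (½)*1*(-3))*(1/525) = (114 - 3/2)*(1/525) = (225/2)*(1/525) = 3/14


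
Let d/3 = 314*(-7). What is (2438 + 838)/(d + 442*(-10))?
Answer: -1638/5507 ≈ -0.29744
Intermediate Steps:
d = -6594 (d = 3*(314*(-7)) = 3*(-2198) = -6594)
(2438 + 838)/(d + 442*(-10)) = (2438 + 838)/(-6594 + 442*(-10)) = 3276/(-6594 - 4420) = 3276/(-11014) = 3276*(-1/11014) = -1638/5507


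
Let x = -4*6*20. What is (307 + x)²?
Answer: 29929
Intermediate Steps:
x = -480 (x = -24*20 = -480)
(307 + x)² = (307 - 480)² = (-173)² = 29929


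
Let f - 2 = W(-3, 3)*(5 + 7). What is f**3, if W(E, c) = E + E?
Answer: -343000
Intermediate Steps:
W(E, c) = 2*E
f = -70 (f = 2 + (2*(-3))*(5 + 7) = 2 - 6*12 = 2 - 72 = -70)
f**3 = (-70)**3 = -343000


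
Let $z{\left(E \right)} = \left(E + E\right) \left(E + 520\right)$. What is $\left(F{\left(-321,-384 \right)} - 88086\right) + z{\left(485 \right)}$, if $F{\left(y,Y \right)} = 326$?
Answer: $887090$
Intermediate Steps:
$z{\left(E \right)} = 2 E \left(520 + E\right)$
$\left(F{\left(-321,-384 \right)} - 88086\right) + z{\left(485 \right)} = \left(326 - 88086\right) + 2 \cdot 485 \left(520 + 485\right) = -87760 + 2 \cdot 485 \cdot 1005 = -87760 + 974850 = 887090$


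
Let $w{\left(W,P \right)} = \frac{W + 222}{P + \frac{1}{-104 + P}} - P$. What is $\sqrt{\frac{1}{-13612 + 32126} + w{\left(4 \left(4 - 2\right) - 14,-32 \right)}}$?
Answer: $\frac{\sqrt{18223186723183554}}{26863814} \approx 5.0251$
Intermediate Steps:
$w{\left(W,P \right)} = - P + \frac{222 + W}{P + \frac{1}{-104 + P}}$ ($w{\left(W,P \right)} = \frac{222 + W}{P + \frac{1}{-104 + P}} - P = - P + \frac{222 + W}{P + \frac{1}{-104 + P}}$)
$\sqrt{\frac{1}{-13612 + 32126} + w{\left(4 \left(4 - 2\right) - 14,-32 \right)}} = \sqrt{\frac{1}{-13612 + 32126} + \frac{-23088 - \left(-32\right)^{3} - 104 \left(4 \left(4 - 2\right) - 14\right) + 104 \left(-32\right)^{2} + 221 \left(-32\right) - 32 \left(4 \left(4 - 2\right) - 14\right)}{1 + \left(-32\right)^{2} - -3328}} = \sqrt{\frac{1}{18514} + \frac{-23088 - -32768 - 104 \left(4 \cdot 2 - 14\right) + 104 \cdot 1024 - 7072 - 32 \left(4 \cdot 2 - 14\right)}{1 + 1024 + 3328}} = \sqrt{\frac{1}{18514} + \frac{-23088 + 32768 - 104 \left(8 - 14\right) + 106496 - 7072 - 32 \left(8 - 14\right)}{4353}} = \sqrt{\frac{1}{18514} + \frac{-23088 + 32768 - -624 + 106496 - 7072 - -192}{4353}} = \sqrt{\frac{1}{18514} + \frac{-23088 + 32768 + 624 + 106496 - 7072 + 192}{4353}} = \sqrt{\frac{1}{18514} + \frac{1}{4353} \cdot 109920} = \sqrt{\frac{1}{18514} + \frac{36640}{1451}} = \sqrt{\frac{678354411}{26863814}} = \frac{\sqrt{18223186723183554}}{26863814}$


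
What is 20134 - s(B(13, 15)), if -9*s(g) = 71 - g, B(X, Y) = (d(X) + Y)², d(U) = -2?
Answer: 181108/9 ≈ 20123.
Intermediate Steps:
B(X, Y) = (-2 + Y)²
s(g) = -71/9 + g/9 (s(g) = -(71 - g)/9 = -71/9 + g/9)
20134 - s(B(13, 15)) = 20134 - (-71/9 + (-2 + 15)²/9) = 20134 - (-71/9 + (⅑)*13²) = 20134 - (-71/9 + (⅑)*169) = 20134 - (-71/9 + 169/9) = 20134 - 1*98/9 = 20134 - 98/9 = 181108/9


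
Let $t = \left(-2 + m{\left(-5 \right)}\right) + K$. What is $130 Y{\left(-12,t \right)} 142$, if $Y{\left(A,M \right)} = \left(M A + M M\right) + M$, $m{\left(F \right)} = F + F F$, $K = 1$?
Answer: $2805920$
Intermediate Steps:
$m{\left(F \right)} = F + F^{2}$
$t = 19$ ($t = \left(-2 - 5 \left(1 - 5\right)\right) + 1 = \left(-2 - -20\right) + 1 = \left(-2 + 20\right) + 1 = 18 + 1 = 19$)
$Y{\left(A,M \right)} = M + M^{2} + A M$ ($Y{\left(A,M \right)} = \left(A M + M^{2}\right) + M = \left(M^{2} + A M\right) + M = M + M^{2} + A M$)
$130 Y{\left(-12,t \right)} 142 = 130 \cdot 19 \left(1 - 12 + 19\right) 142 = 130 \cdot 19 \cdot 8 \cdot 142 = 130 \cdot 152 \cdot 142 = 19760 \cdot 142 = 2805920$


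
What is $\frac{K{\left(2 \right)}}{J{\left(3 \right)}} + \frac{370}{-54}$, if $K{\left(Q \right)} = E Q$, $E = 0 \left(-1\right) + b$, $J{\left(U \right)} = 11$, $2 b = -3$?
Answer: $- \frac{2116}{297} \approx -7.1246$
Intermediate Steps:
$b = - \frac{3}{2}$ ($b = \frac{1}{2} \left(-3\right) = - \frac{3}{2} \approx -1.5$)
$E = - \frac{3}{2}$ ($E = 0 \left(-1\right) - \frac{3}{2} = 0 - \frac{3}{2} = - \frac{3}{2} \approx -1.5$)
$K{\left(Q \right)} = - \frac{3 Q}{2}$
$\frac{K{\left(2 \right)}}{J{\left(3 \right)}} + \frac{370}{-54} = \frac{\left(- \frac{3}{2}\right) 2}{11} + \frac{370}{-54} = \left(-3\right) \frac{1}{11} + 370 \left(- \frac{1}{54}\right) = - \frac{3}{11} - \frac{185}{27} = - \frac{2116}{297}$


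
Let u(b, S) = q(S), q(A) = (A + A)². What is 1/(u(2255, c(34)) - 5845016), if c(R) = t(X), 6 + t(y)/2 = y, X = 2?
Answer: -1/5844760 ≈ -1.7109e-7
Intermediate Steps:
t(y) = -12 + 2*y
c(R) = -8 (c(R) = -12 + 2*2 = -12 + 4 = -8)
q(A) = 4*A² (q(A) = (2*A)² = 4*A²)
u(b, S) = 4*S²
1/(u(2255, c(34)) - 5845016) = 1/(4*(-8)² - 5845016) = 1/(4*64 - 5845016) = 1/(256 - 5845016) = 1/(-5844760) = -1/5844760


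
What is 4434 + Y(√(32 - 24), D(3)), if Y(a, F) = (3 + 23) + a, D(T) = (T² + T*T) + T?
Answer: 4460 + 2*√2 ≈ 4462.8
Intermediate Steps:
D(T) = T + 2*T² (D(T) = (T² + T²) + T = 2*T² + T = T + 2*T²)
Y(a, F) = 26 + a
4434 + Y(√(32 - 24), D(3)) = 4434 + (26 + √(32 - 24)) = 4434 + (26 + √8) = 4434 + (26 + 2*√2) = 4460 + 2*√2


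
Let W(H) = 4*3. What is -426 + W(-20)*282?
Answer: 2958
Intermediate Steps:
W(H) = 12
-426 + W(-20)*282 = -426 + 12*282 = -426 + 3384 = 2958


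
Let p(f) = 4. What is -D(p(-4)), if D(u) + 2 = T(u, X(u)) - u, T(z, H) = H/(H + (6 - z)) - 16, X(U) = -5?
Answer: 61/3 ≈ 20.333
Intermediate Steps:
T(z, H) = -16 + H/(6 + H - z) (T(z, H) = H/(6 + H - z) - 16 = -16 + H/(6 + H - z))
D(u) = -2 - u + (-21 + 16*u)/(1 - u) (D(u) = -2 + ((-96 - 15*(-5) + 16*u)/(6 - 5 - u) - u) = -2 + ((-96 + 75 + 16*u)/(1 - u) - u) = -2 + ((-21 + 16*u)/(1 - u) - u) = -2 + (-u + (-21 + 16*u)/(1 - u)) = -2 - u + (-21 + 16*u)/(1 - u))
-D(p(-4)) = -(23 - 1*4**2 - 17*4)/(-1 + 4) = -(23 - 1*16 - 68)/3 = -(23 - 16 - 68)/3 = -(-61)/3 = -1*(-61/3) = 61/3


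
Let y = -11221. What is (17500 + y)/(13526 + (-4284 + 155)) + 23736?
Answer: 223053471/9397 ≈ 23737.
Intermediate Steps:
(17500 + y)/(13526 + (-4284 + 155)) + 23736 = (17500 - 11221)/(13526 + (-4284 + 155)) + 23736 = 6279/(13526 - 4129) + 23736 = 6279/9397 + 23736 = 223053471/9397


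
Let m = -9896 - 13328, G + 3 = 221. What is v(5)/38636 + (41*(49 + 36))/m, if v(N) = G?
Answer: -32395907/224320616 ≈ -0.14442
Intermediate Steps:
G = 218 (G = -3 + 221 = 218)
m = -23224
v(N) = 218
v(5)/38636 + (41*(49 + 36))/m = 218/38636 + (41*(49 + 36))/(-23224) = 218*(1/38636) + (41*85)*(-1/23224) = 109/19318 + 3485*(-1/23224) = 109/19318 - 3485/23224 = -32395907/224320616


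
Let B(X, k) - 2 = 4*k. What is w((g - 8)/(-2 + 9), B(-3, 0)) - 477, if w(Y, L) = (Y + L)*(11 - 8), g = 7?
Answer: -3300/7 ≈ -471.43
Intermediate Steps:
B(X, k) = 2 + 4*k
w(Y, L) = 3*L + 3*Y (w(Y, L) = (L + Y)*3 = 3*L + 3*Y)
w((g - 8)/(-2 + 9), B(-3, 0)) - 477 = (3*(2 + 4*0) + 3*((7 - 8)/(-2 + 9))) - 477 = (3*(2 + 0) + 3*(-1/7)) - 477 = (3*2 + 3*(-1*1/7)) - 477 = (6 + 3*(-1/7)) - 477 = (6 - 3/7) - 477 = 39/7 - 477 = -3300/7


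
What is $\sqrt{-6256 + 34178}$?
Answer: $\sqrt{27922} \approx 167.1$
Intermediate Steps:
$\sqrt{-6256 + 34178} = \sqrt{27922}$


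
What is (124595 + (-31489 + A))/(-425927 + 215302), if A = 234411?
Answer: -327517/210625 ≈ -1.5550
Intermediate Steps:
(124595 + (-31489 + A))/(-425927 + 215302) = (124595 + (-31489 + 234411))/(-425927 + 215302) = (124595 + 202922)/(-210625) = 327517*(-1/210625) = -327517/210625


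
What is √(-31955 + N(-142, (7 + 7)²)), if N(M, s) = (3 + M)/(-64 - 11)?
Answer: I*√7189458/15 ≈ 178.75*I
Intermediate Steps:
N(M, s) = -1/25 - M/75 (N(M, s) = (3 + M)/(-75) = (3 + M)*(-1/75) = -1/25 - M/75)
√(-31955 + N(-142, (7 + 7)²)) = √(-31955 + (-1/25 - 1/75*(-142))) = √(-31955 + (-1/25 + 142/75)) = √(-31955 + 139/75) = √(-2396486/75) = I*√7189458/15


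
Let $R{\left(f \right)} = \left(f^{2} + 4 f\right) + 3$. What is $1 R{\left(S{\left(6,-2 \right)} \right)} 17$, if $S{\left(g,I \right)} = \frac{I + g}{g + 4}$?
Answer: $\frac{2023}{25} \approx 80.92$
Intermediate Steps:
$S{\left(g,I \right)} = \frac{I + g}{4 + g}$
$R{\left(f \right)} = 3 + f^{2} + 4 f$
$1 R{\left(S{\left(6,-2 \right)} \right)} 17 = 1 \left(3 + \left(\frac{-2 + 6}{4 + 6}\right)^{2} + 4 \frac{-2 + 6}{4 + 6}\right) 17 = 1 \left(3 + \left(\frac{1}{10} \cdot 4\right)^{2} + 4 \cdot \frac{1}{10} \cdot 4\right) 17 = 1 \left(3 + \left(\frac{2}{5}\right)^{2} + 4 \cdot \frac{2}{5}\right) 17 = 1 \left(3 + \frac{4}{25} + \frac{8}{5}\right) 17 = 1 \cdot \frac{119}{25} \cdot 17 = \frac{119}{25} \cdot 17 = \frac{2023}{25}$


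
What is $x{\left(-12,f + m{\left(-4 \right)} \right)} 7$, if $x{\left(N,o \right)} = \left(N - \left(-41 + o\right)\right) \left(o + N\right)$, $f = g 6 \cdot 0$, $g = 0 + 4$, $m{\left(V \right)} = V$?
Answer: $-3696$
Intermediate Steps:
$g = 4$
$f = 0$ ($f = 4 \cdot 6 \cdot 0 = 24 \cdot 0 = 0$)
$x{\left(N,o \right)} = \left(N + o\right) \left(41 + N - o\right)$ ($x{\left(N,o \right)} = \left(41 + N - o\right) \left(N + o\right) = \left(N + o\right) \left(41 + N - o\right)$)
$x{\left(-12,f + m{\left(-4 \right)} \right)} 7 = \left(\left(-12\right)^{2} - \left(0 - 4\right)^{2} + 41 \left(-12\right) + 41 \left(0 - 4\right)\right) 7 = \left(144 - \left(-4\right)^{2} - 492 + 41 \left(-4\right)\right) 7 = \left(144 - 16 - 492 - 164\right) 7 = \left(-528\right) 7 = -3696$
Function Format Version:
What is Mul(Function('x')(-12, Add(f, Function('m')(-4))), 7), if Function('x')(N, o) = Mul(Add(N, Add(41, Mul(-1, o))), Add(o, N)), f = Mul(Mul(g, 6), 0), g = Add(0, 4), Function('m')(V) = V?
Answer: -3696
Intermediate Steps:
g = 4
f = 0 (f = Mul(Mul(4, 6), 0) = Mul(24, 0) = 0)
Function('x')(N, o) = Mul(Add(N, o), Add(41, N, Mul(-1, o))) (Function('x')(N, o) = Mul(Add(41, N, Mul(-1, o)), Add(N, o)) = Mul(Add(N, o), Add(41, N, Mul(-1, o))))
Mul(Function('x')(-12, Add(f, Function('m')(-4))), 7) = Mul(Add(Pow(-12, 2), Mul(-1, Pow(Add(0, -4), 2)), Mul(41, -12), Mul(41, Add(0, -4))), 7) = Mul(Add(144, Mul(-1, Pow(-4, 2)), -492, Mul(41, -4)), 7) = Mul(Add(144, Mul(-1, 16), -492, -164), 7) = Mul(Add(144, -16, -492, -164), 7) = Mul(-528, 7) = -3696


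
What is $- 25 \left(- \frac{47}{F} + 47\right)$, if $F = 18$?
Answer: $- \frac{19975}{18} \approx -1109.7$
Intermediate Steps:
$- 25 \left(- \frac{47}{F} + 47\right) = - 25 \left(- \frac{47}{18} + 47\right) = \left(-25\right) \frac{799}{18} = - \frac{19975}{18}$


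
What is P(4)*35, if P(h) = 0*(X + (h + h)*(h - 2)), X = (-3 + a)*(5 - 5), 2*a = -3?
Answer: 0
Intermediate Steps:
a = -3/2 (a = (1/2)*(-3) = -3/2 ≈ -1.5000)
X = 0 (X = (-3 - 3/2)*(5 - 5) = -9/2*0 = 0)
P(h) = 0 (P(h) = 0*(0 + (h + h)*(h - 2)) = 0*(0 + (2*h)*(-2 + h)) = 0*(0 + 2*h*(-2 + h)) = 0*(2*h*(-2 + h)) = 0)
P(4)*35 = 0*35 = 0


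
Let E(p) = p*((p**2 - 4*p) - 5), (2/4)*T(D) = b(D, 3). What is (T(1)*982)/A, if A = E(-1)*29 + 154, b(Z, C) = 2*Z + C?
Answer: 4910/77 ≈ 63.766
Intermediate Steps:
b(Z, C) = C + 2*Z
T(D) = 6 + 4*D (T(D) = 2*(3 + 2*D) = 6 + 4*D)
E(p) = p*(-5 + p**2 - 4*p)
A = 154 (A = -(-5 + (-1)**2 - 4*(-1))*29 + 154 = -(-5 + 1 + 4)*29 + 154 = -1*0*29 + 154 = 0*29 + 154 = 0 + 154 = 154)
(T(1)*982)/A = ((6 + 4*1)*982)/154 = ((6 + 4)*982)*(1/154) = (10*982)*(1/154) = 9820*(1/154) = 4910/77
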